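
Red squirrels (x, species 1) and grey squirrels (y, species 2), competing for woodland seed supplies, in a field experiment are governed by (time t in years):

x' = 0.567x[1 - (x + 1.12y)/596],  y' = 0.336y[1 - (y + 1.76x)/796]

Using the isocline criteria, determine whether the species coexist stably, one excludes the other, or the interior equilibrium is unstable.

Compare the nullcline intercepts: K1/α12 = 596/1.12 = 532 < K2 = 796; K2/α21 = 796/1.76 = 452 < K1 = 596.
Since both are reversed, neither can invade when rare; the interior point is a saddle.

unstable coexistence (outcome depends on initial conditions)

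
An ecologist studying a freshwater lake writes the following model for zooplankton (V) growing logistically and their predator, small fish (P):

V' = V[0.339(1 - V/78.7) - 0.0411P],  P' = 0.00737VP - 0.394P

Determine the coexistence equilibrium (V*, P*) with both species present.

V* ≈ 53.5, P* ≈ 2.65

From dP/dt = 0 with P > 0: 0.00737V* = 0.394, so V* = 53.5.
Substitute into dV/dt = 0: 0.339(1 - 53.5/78.7) = 0.0411P*.
The bracket is 0.321, giving P* = 0.109/0.0411 = 2.65.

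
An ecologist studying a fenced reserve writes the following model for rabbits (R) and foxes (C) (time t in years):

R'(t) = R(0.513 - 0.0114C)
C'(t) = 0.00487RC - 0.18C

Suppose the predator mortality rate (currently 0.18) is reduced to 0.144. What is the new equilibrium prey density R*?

R* ≈ 29.6

At the interior fixed point, setting dC/dt = 0 with C > 0 fixes R* = (predator death rate)/(RC coefficient) — independent of the other coefficients.
With the change, R* = 0.144/0.00487 = 29.6; it falls from 37.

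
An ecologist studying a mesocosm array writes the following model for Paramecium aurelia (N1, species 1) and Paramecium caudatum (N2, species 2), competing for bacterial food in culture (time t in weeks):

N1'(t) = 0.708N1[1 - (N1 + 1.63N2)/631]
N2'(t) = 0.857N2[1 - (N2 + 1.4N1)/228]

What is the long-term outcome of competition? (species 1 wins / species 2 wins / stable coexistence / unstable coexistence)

species 1 excludes species 2

Compare the nullcline intercepts: K1/α12 = 631/1.63 = 387 > K2 = 228; K2/α21 = 228/1.4 = 163 < K1 = 631.
Since the inequalities point opposite ways, species 1 can invade but species 2 cannot.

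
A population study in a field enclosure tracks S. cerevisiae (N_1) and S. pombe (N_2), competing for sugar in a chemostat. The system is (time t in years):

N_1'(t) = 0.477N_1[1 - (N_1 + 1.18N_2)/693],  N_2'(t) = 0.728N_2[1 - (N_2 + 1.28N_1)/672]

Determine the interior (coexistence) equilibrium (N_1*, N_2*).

Setting both brackets to zero gives the nullclines N_1 + 1.18N_2 = 693 and 1.28N_1 + N_2 = 672.
Substituting N_2 = 672 - 1.28N_1 into the first: N_1(1 - 1.18·1.28) = 693 - 1.18·672.
So N_1* = -100/-0.51 = 196, and then N_2* = 672 - 1.28·196 = 421.

N_1* ≈ 196, N_2* ≈ 421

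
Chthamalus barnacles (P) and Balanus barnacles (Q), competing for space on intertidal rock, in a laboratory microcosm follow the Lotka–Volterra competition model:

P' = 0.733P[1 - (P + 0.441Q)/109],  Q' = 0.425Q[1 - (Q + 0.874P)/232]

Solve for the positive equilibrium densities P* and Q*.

P* ≈ 10.9, Q* ≈ 222

Setting both brackets to zero gives the nullclines P + 0.441Q = 109 and 0.874P + Q = 232.
Substituting Q = 232 - 0.874P into the first: P(1 - 0.441·0.874) = 109 - 0.441·232.
So P* = 6.69/0.615 = 10.9, and then Q* = 232 - 0.874·10.9 = 222.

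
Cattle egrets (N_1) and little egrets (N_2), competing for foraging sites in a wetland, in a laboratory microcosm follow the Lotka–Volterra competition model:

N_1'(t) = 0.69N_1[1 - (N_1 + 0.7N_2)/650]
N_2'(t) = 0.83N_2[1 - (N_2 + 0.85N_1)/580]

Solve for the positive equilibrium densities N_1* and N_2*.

N_1* ≈ 602, N_2* ≈ 67.9

Setting both brackets to zero gives the nullclines N_1 + 0.7N_2 = 650 and 0.85N_1 + N_2 = 580.
Substituting N_2 = 580 - 0.85N_1 into the first: N_1(1 - 0.7·0.85) = 650 - 0.7·580.
So N_1* = 244/0.405 = 602, and then N_2* = 580 - 0.85·602 = 67.9.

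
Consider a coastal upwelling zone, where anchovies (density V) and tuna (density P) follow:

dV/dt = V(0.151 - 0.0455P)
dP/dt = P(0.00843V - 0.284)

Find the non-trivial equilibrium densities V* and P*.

Set dP/dt = 0 with P > 0: 0.00843V - 0.284 = 0, so V* = 0.284/0.00843 = 33.7.
Set dV/dt = 0 with V > 0: 0.151 - 0.0455P = 0, so P* = 0.151/0.0455 = 3.32.

V* ≈ 33.7, P* ≈ 3.32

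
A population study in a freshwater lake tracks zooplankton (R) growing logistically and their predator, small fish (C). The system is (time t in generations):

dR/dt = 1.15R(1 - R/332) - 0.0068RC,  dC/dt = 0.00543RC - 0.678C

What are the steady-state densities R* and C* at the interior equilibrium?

From dC/dt = 0 with C > 0: 0.00543R* = 0.678, so R* = 125.
Substitute into dR/dt = 0: 1.15(1 - 125/332) = 0.0068C*.
The bracket is 0.624, giving C* = 0.717/0.0068 = 106.

R* ≈ 125, C* ≈ 106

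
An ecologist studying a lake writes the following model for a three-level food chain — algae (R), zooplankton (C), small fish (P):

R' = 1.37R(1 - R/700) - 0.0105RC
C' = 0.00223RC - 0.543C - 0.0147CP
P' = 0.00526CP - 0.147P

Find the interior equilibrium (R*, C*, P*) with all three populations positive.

From dP/dt = 0: 0.00526C* = 0.147, so C* = 27.9.
From dR/dt = 0: 1.37(1 - R*/700) = 0.0105·27.9, giving R* = 700·(1 - 0.214) = 550.
From dC/dt = 0: 0.00223·550 - 0.543 = 0.0147P*, so P* = 0.684/0.0147 = 46.5.

R* ≈ 550, C* ≈ 27.9, P* ≈ 46.5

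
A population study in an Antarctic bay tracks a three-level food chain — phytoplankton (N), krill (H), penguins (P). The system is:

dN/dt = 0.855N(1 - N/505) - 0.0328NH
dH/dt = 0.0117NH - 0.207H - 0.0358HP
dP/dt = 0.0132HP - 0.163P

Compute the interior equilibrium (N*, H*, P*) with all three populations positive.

From dP/dt = 0: 0.0132H* = 0.163, so H* = 12.3.
From dN/dt = 0: 0.855(1 - N*/505) = 0.0328·12.3, giving N* = 505·(1 - 0.474) = 266.
From dH/dt = 0: 0.0117·266 - 0.207 = 0.0358P*, so P* = 2.9/0.0358 = 81.1.

N* ≈ 266, H* ≈ 12.3, P* ≈ 81.1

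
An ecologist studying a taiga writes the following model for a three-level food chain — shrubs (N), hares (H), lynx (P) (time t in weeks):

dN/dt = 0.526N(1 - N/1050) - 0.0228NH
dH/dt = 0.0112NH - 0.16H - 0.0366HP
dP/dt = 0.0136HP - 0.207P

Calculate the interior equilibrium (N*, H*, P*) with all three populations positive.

From dP/dt = 0: 0.0136H* = 0.207, so H* = 15.2.
From dN/dt = 0: 0.526(1 - N*/1050) = 0.0228·15.2, giving N* = 1050·(1 - 0.66) = 357.
From dH/dt = 0: 0.0112·357 - 0.16 = 0.0366P*, so P* = 3.84/0.0366 = 105.

N* ≈ 357, H* ≈ 15.2, P* ≈ 105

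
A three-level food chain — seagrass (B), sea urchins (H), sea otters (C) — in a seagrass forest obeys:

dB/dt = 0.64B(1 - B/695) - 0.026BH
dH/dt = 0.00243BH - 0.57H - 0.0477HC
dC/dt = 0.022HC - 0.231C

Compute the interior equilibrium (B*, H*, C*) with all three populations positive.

B* ≈ 399, H* ≈ 10.5, C* ≈ 8.35

From dC/dt = 0: 0.022H* = 0.231, so H* = 10.5.
From dB/dt = 0: 0.64(1 - B*/695) = 0.026·10.5, giving B* = 695·(1 - 0.427) = 399.
From dH/dt = 0: 0.00243·399 - 0.57 = 0.0477C*, so C* = 0.398/0.0477 = 8.35.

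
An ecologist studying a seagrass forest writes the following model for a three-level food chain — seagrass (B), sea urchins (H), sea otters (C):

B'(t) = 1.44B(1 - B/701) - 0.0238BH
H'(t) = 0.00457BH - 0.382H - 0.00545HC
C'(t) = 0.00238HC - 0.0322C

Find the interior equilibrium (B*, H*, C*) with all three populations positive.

B* ≈ 544, H* ≈ 13.5, C* ≈ 386

From dC/dt = 0: 0.00238H* = 0.0322, so H* = 13.5.
From dB/dt = 0: 1.44(1 - B*/701) = 0.0238·13.5, giving B* = 701·(1 - 0.224) = 544.
From dH/dt = 0: 0.00457·544 - 0.382 = 0.00545C*, so C* = 2.11/0.00545 = 386.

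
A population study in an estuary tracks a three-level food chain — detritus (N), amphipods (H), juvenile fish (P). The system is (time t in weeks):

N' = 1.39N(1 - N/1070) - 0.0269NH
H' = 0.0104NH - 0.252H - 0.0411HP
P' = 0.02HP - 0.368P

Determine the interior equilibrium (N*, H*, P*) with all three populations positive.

N* ≈ 689, H* ≈ 18.4, P* ≈ 168

From dP/dt = 0: 0.02H* = 0.368, so H* = 18.4.
From dN/dt = 0: 1.39(1 - N*/1070) = 0.0269·18.4, giving N* = 1070·(1 - 0.356) = 689.
From dH/dt = 0: 0.0104·689 - 0.252 = 0.0411P*, so P* = 6.91/0.0411 = 168.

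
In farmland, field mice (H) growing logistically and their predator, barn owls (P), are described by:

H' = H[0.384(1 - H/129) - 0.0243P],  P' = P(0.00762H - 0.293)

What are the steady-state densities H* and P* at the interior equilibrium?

H* ≈ 38.5, P* ≈ 11.1

From dP/dt = 0 with P > 0: 0.00762H* = 0.293, so H* = 38.5.
Substitute into dH/dt = 0: 0.384(1 - 38.5/129) = 0.0243P*.
The bracket is 0.702, giving P* = 0.27/0.0243 = 11.1.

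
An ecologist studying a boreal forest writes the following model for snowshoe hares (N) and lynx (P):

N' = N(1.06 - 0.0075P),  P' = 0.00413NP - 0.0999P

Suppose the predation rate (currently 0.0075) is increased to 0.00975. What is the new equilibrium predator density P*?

At the interior fixed point, setting dN/dt = 0 with N > 0 fixes P* = (prey growth rate)/(NP coefficient) — independent of the other coefficients.
With the change, P* = 1.06/0.00975 = 109; it falls from 141.

P* ≈ 109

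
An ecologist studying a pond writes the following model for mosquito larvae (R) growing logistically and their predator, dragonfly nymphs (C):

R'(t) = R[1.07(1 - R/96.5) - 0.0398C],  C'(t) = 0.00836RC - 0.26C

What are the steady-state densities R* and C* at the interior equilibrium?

From dC/dt = 0 with C > 0: 0.00836R* = 0.26, so R* = 31.1.
Substitute into dR/dt = 0: 1.07(1 - 31.1/96.5) = 0.0398C*.
The bracket is 0.678, giving C* = 0.725/0.0398 = 18.2.

R* ≈ 31.1, C* ≈ 18.2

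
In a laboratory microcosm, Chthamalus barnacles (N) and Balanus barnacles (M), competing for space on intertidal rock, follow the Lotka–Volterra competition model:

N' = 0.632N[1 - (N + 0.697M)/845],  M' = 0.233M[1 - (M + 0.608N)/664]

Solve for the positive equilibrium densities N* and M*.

N* ≈ 663, M* ≈ 261

Setting both brackets to zero gives the nullclines N + 0.697M = 845 and 0.608N + M = 664.
Substituting M = 664 - 0.608N into the first: N(1 - 0.697·0.608) = 845 - 0.697·664.
So N* = 382/0.576 = 663, and then M* = 664 - 0.608·663 = 261.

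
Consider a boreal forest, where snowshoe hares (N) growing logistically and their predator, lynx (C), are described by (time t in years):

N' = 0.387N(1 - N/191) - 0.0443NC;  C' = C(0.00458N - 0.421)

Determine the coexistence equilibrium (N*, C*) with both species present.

From dC/dt = 0 with C > 0: 0.00458N* = 0.421, so N* = 91.9.
Substitute into dN/dt = 0: 0.387(1 - 91.9/191) = 0.0443C*.
The bracket is 0.519, giving C* = 0.201/0.0443 = 4.53.

N* ≈ 91.9, C* ≈ 4.53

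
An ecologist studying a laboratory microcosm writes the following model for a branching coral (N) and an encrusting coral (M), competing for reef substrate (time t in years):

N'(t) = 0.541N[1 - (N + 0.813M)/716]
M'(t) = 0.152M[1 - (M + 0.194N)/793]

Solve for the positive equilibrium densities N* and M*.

Setting both brackets to zero gives the nullclines N + 0.813M = 716 and 0.194N + M = 793.
Substituting M = 793 - 0.194N into the first: N(1 - 0.813·0.194) = 716 - 0.813·793.
So N* = 71.3/0.842 = 84.6, and then M* = 793 - 0.194·84.6 = 777.

N* ≈ 84.6, M* ≈ 777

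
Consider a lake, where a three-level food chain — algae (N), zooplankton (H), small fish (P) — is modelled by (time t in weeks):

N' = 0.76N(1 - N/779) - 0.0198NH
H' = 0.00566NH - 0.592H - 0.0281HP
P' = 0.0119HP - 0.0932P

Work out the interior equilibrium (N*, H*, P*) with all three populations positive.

From dP/dt = 0: 0.0119H* = 0.0932, so H* = 7.83.
From dN/dt = 0: 0.76(1 - N*/779) = 0.0198·7.83, giving N* = 779·(1 - 0.204) = 620.
From dH/dt = 0: 0.00566·620 - 0.592 = 0.0281P*, so P* = 2.92/0.0281 = 104.

N* ≈ 620, H* ≈ 7.83, P* ≈ 104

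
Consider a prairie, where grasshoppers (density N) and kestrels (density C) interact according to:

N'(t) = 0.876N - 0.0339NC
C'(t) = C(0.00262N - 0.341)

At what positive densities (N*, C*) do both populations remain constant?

Set dC/dt = 0 with C > 0: 0.00262N - 0.341 = 0, so N* = 0.341/0.00262 = 130.
Set dN/dt = 0 with N > 0: 0.876 - 0.0339C = 0, so C* = 0.876/0.0339 = 25.8.

N* ≈ 130, C* ≈ 25.8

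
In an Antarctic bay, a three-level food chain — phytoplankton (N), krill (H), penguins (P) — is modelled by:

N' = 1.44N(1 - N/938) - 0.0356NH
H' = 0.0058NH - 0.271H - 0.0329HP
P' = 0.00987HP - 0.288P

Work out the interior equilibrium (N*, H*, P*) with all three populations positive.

N* ≈ 261, H* ≈ 29.2, P* ≈ 37.8

From dP/dt = 0: 0.00987H* = 0.288, so H* = 29.2.
From dN/dt = 0: 1.44(1 - N*/938) = 0.0356·29.2, giving N* = 938·(1 - 0.721) = 261.
From dH/dt = 0: 0.0058·261 - 0.271 = 0.0329P*, so P* = 1.24/0.0329 = 37.8.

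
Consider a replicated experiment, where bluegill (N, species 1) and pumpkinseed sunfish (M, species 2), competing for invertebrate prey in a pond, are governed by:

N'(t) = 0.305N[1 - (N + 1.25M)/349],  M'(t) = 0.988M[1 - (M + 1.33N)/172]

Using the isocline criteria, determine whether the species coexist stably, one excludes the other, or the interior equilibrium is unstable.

species 1 excludes species 2

Compare the nullcline intercepts: K1/α12 = 349/1.25 = 279 > K2 = 172; K2/α21 = 172/1.33 = 129 < K1 = 349.
Since the inequalities point opposite ways, species 1 can invade but species 2 cannot.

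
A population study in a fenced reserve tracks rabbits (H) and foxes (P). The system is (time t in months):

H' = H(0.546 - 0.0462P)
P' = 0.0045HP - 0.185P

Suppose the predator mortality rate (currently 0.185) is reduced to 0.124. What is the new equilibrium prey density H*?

H* ≈ 27.6

At the interior fixed point, setting dP/dt = 0 with P > 0 fixes H* = (predator death rate)/(HP coefficient) — independent of the other coefficients.
With the change, H* = 0.124/0.0045 = 27.6; it falls from 41.1.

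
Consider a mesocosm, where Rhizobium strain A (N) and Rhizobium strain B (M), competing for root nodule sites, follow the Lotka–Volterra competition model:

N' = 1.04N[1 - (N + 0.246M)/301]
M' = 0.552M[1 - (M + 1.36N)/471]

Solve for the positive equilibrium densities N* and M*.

Setting both brackets to zero gives the nullclines N + 0.246M = 301 and 1.36N + M = 471.
Substituting M = 471 - 1.36N into the first: N(1 - 0.246·1.36) = 301 - 0.246·471.
So N* = 185/0.665 = 278, and then M* = 471 - 1.36·278 = 92.6.

N* ≈ 278, M* ≈ 92.6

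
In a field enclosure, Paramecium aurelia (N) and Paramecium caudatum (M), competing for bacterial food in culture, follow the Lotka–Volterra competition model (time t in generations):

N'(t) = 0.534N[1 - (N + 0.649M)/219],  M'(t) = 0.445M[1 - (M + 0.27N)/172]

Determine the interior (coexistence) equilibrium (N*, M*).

N* ≈ 130, M* ≈ 137

Setting both brackets to zero gives the nullclines N + 0.649M = 219 and 0.27N + M = 172.
Substituting M = 172 - 0.27N into the first: N(1 - 0.649·0.27) = 219 - 0.649·172.
So N* = 107/0.825 = 130, and then M* = 172 - 0.27·130 = 137.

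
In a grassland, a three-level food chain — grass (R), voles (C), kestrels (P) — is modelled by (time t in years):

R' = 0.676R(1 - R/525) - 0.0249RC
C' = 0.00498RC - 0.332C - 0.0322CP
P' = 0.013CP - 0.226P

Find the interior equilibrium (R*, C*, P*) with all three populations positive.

From dP/dt = 0: 0.013C* = 0.226, so C* = 17.4.
From dR/dt = 0: 0.676(1 - R*/525) = 0.0249·17.4, giving R* = 525·(1 - 0.64) = 189.
From dC/dt = 0: 0.00498·189 - 0.332 = 0.0322P*, so P* = 0.608/0.0322 = 18.9.

R* ≈ 189, C* ≈ 17.4, P* ≈ 18.9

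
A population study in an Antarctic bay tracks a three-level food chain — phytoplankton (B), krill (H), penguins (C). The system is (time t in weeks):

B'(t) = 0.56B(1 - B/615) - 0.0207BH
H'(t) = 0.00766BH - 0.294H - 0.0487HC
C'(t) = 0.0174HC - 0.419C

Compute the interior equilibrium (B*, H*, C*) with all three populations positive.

B* ≈ 67.6, H* ≈ 24.1, C* ≈ 4.59

From dC/dt = 0: 0.0174H* = 0.419, so H* = 24.1.
From dB/dt = 0: 0.56(1 - B*/615) = 0.0207·24.1, giving B* = 615·(1 - 0.89) = 67.6.
From dH/dt = 0: 0.00766·67.6 - 0.294 = 0.0487C*, so C* = 0.224/0.0487 = 4.59.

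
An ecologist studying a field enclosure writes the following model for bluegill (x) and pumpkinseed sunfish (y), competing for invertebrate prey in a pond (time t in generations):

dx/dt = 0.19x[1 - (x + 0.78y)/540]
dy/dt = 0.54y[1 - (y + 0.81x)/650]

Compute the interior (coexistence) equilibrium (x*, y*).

x* ≈ 89.6, y* ≈ 577

Setting both brackets to zero gives the nullclines x + 0.78y = 540 and 0.81x + y = 650.
Substituting y = 650 - 0.81x into the first: x(1 - 0.78·0.81) = 540 - 0.78·650.
So x* = 33/0.368 = 89.6, and then y* = 650 - 0.81·89.6 = 577.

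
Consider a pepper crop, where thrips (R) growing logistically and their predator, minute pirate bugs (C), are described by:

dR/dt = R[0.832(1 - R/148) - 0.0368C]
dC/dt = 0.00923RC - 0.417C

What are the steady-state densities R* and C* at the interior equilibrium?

R* ≈ 45.2, C* ≈ 15.7

From dC/dt = 0 with C > 0: 0.00923R* = 0.417, so R* = 45.2.
Substitute into dR/dt = 0: 0.832(1 - 45.2/148) = 0.0368C*.
The bracket is 0.695, giving C* = 0.578/0.0368 = 15.7.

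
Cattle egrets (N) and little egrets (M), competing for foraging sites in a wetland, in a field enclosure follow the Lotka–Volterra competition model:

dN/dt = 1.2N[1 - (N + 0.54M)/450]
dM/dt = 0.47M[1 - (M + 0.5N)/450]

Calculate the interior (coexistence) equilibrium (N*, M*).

Setting both brackets to zero gives the nullclines N + 0.54M = 450 and 0.5N + M = 450.
Substituting M = 450 - 0.5N into the first: N(1 - 0.54·0.5) = 450 - 0.54·450.
So N* = 207/0.73 = 284, and then M* = 450 - 0.5·284 = 308.

N* ≈ 284, M* ≈ 308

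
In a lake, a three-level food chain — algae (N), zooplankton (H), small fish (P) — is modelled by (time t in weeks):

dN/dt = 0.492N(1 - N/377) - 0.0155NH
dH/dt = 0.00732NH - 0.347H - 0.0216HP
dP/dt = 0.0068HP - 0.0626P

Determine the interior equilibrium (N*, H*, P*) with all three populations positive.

N* ≈ 268, H* ≈ 9.21, P* ≈ 74.6

From dP/dt = 0: 0.0068H* = 0.0626, so H* = 9.21.
From dN/dt = 0: 0.492(1 - N*/377) = 0.0155·9.21, giving N* = 377·(1 - 0.29) = 268.
From dH/dt = 0: 0.00732·268 - 0.347 = 0.0216P*, so P* = 1.61/0.0216 = 74.6.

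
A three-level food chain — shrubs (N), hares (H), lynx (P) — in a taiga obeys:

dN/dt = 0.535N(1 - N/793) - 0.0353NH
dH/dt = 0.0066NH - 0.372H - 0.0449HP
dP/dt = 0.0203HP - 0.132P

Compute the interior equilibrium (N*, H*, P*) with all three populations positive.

N* ≈ 453, H* ≈ 6.5, P* ≈ 58.3

From dP/dt = 0: 0.0203H* = 0.132, so H* = 6.5.
From dN/dt = 0: 0.535(1 - N*/793) = 0.0353·6.5, giving N* = 793·(1 - 0.429) = 453.
From dH/dt = 0: 0.0066·453 - 0.372 = 0.0449P*, so P* = 2.62/0.0449 = 58.3.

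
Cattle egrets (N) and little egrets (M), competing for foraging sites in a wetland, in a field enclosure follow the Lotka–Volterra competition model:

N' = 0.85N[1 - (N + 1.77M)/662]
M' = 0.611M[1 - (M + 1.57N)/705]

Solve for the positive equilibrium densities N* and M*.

N* ≈ 329, M* ≈ 188

Setting both brackets to zero gives the nullclines N + 1.77M = 662 and 1.57N + M = 705.
Substituting M = 705 - 1.57N into the first: N(1 - 1.77·1.57) = 662 - 1.77·705.
So N* = -586/-1.78 = 329, and then M* = 705 - 1.57·329 = 188.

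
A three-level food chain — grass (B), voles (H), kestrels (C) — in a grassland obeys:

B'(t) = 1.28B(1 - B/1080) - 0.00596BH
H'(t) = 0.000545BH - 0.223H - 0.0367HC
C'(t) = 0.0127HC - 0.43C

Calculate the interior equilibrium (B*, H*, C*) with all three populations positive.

B* ≈ 910, H* ≈ 33.9, C* ≈ 7.43

From dC/dt = 0: 0.0127H* = 0.43, so H* = 33.9.
From dB/dt = 0: 1.28(1 - B*/1080) = 0.00596·33.9, giving B* = 1080·(1 - 0.158) = 910.
From dH/dt = 0: 0.000545·910 - 0.223 = 0.0367C*, so C* = 0.273/0.0367 = 7.43.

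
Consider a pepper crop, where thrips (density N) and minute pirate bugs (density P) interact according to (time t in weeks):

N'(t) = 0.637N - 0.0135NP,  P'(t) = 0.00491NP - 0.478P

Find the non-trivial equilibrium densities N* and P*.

Set dP/dt = 0 with P > 0: 0.00491N - 0.478 = 0, so N* = 0.478/0.00491 = 97.4.
Set dN/dt = 0 with N > 0: 0.637 - 0.0135P = 0, so P* = 0.637/0.0135 = 47.2.

N* ≈ 97.4, P* ≈ 47.2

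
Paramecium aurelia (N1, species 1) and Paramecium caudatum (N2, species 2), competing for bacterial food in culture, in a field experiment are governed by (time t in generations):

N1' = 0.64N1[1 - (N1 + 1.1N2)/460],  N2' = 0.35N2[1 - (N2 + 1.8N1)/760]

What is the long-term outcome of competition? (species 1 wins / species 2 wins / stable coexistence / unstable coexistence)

unstable coexistence (outcome depends on initial conditions)

Compare the nullcline intercepts: K1/α12 = 460/1.1 = 418 < K2 = 760; K2/α21 = 760/1.8 = 422 < K1 = 460.
Since both are reversed, neither can invade when rare; the interior point is a saddle.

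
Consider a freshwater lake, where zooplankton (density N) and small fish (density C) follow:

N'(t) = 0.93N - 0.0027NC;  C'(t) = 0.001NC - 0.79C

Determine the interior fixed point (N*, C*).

Set dC/dt = 0 with C > 0: 0.001N - 0.79 = 0, so N* = 0.79/0.001 = 790.
Set dN/dt = 0 with N > 0: 0.93 - 0.0027C = 0, so C* = 0.93/0.0027 = 344.

N* ≈ 790, C* ≈ 344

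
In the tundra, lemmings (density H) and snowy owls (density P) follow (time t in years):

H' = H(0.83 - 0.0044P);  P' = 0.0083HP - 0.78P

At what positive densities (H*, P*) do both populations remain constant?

H* ≈ 94, P* ≈ 189

Set dP/dt = 0 with P > 0: 0.0083H - 0.78 = 0, so H* = 0.78/0.0083 = 94.
Set dH/dt = 0 with H > 0: 0.83 - 0.0044P = 0, so P* = 0.83/0.0044 = 189.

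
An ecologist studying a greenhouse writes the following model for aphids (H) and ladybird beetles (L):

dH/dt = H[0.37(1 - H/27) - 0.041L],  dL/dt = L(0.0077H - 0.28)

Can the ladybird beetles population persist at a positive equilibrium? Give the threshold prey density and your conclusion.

The predator equation gives dL/dt > 0 only when H > 0.28/0.0077 = 36.4.
Without the predator, H → K = 27. Since 27 < 36.4, the predator cannot invade.

Threshold H = 36.4; K < 36.4, so no, the predator goes extinct.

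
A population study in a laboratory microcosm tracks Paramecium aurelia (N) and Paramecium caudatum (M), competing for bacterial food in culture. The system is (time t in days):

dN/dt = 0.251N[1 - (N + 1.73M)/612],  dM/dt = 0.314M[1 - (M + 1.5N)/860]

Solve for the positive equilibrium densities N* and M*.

Setting both brackets to zero gives the nullclines N + 1.73M = 612 and 1.5N + M = 860.
Substituting M = 860 - 1.5N into the first: N(1 - 1.73·1.5) = 612 - 1.73·860.
So N* = -876/-1.59 = 549, and then M* = 860 - 1.5·549 = 36.4.

N* ≈ 549, M* ≈ 36.4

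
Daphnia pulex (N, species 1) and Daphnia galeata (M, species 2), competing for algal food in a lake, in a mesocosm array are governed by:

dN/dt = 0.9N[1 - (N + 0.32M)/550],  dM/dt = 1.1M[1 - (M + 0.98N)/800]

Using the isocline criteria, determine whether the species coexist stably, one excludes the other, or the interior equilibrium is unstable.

Compare the nullcline intercepts: K1/α12 = 550/0.32 = 1720 > K2 = 800; K2/α21 = 800/0.98 = 816 > K1 = 550.
Since both inequalities hold, each species can invade when rare, so the interior equilibrium is stable.

stable coexistence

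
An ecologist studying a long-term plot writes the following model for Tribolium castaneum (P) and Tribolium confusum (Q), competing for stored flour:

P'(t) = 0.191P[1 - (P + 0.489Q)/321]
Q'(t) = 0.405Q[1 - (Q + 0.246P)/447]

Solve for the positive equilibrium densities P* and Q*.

Setting both brackets to zero gives the nullclines P + 0.489Q = 321 and 0.246P + Q = 447.
Substituting Q = 447 - 0.246P into the first: P(1 - 0.489·0.246) = 321 - 0.489·447.
So P* = 102/0.88 = 116, and then Q* = 447 - 0.246·116 = 418.

P* ≈ 116, Q* ≈ 418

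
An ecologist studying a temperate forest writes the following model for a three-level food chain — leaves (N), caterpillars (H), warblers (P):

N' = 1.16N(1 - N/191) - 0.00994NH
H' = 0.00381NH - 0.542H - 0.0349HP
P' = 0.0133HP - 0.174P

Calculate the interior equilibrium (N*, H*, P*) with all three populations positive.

N* ≈ 170, H* ≈ 13.1, P* ≈ 2.98

From dP/dt = 0: 0.0133H* = 0.174, so H* = 13.1.
From dN/dt = 0: 1.16(1 - N*/191) = 0.00994·13.1, giving N* = 191·(1 - 0.112) = 170.
From dH/dt = 0: 0.00381·170 - 0.542 = 0.0349P*, so P* = 0.104/0.0349 = 2.98.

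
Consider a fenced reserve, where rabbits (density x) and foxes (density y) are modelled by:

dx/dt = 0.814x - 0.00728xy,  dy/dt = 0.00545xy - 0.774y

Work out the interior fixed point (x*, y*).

x* ≈ 142, y* ≈ 112

Set dy/dt = 0 with y > 0: 0.00545x - 0.774 = 0, so x* = 0.774/0.00545 = 142.
Set dx/dt = 0 with x > 0: 0.814 - 0.00728y = 0, so y* = 0.814/0.00728 = 112.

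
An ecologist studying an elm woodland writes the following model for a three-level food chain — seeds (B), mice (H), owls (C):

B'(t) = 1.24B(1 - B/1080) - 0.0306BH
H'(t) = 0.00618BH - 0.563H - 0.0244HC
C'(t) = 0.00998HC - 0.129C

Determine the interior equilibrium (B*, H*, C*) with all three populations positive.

From dC/dt = 0: 0.00998H* = 0.129, so H* = 12.9.
From dB/dt = 0: 1.24(1 - B*/1080) = 0.0306·12.9, giving B* = 1080·(1 - 0.319) = 736.
From dH/dt = 0: 0.00618·736 - 0.563 = 0.0244C*, so C* = 3.98/0.0244 = 163.

B* ≈ 736, H* ≈ 12.9, C* ≈ 163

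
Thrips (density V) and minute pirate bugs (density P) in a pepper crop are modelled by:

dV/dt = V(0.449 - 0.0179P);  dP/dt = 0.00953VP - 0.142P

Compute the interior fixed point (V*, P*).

V* ≈ 14.9, P* ≈ 25.1

Set dP/dt = 0 with P > 0: 0.00953V - 0.142 = 0, so V* = 0.142/0.00953 = 14.9.
Set dV/dt = 0 with V > 0: 0.449 - 0.0179P = 0, so P* = 0.449/0.0179 = 25.1.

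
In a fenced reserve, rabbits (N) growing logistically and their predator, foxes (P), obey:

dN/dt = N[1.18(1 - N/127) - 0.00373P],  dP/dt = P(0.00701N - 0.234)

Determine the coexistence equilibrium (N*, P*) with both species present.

From dP/dt = 0 with P > 0: 0.00701N* = 0.234, so N* = 33.4.
Substitute into dN/dt = 0: 1.18(1 - 33.4/127) = 0.00373P*.
The bracket is 0.737, giving P* = 0.87/0.00373 = 233.

N* ≈ 33.4, P* ≈ 233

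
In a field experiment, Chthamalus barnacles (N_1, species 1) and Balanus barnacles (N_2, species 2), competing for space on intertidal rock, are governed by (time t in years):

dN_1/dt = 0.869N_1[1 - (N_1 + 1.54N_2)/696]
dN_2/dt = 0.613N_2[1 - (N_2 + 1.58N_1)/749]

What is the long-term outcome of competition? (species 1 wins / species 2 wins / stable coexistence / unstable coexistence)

Compare the nullcline intercepts: K1/α12 = 696/1.54 = 452 < K2 = 749; K2/α21 = 749/1.58 = 474 < K1 = 696.
Since both are reversed, neither can invade when rare; the interior point is a saddle.

unstable coexistence (outcome depends on initial conditions)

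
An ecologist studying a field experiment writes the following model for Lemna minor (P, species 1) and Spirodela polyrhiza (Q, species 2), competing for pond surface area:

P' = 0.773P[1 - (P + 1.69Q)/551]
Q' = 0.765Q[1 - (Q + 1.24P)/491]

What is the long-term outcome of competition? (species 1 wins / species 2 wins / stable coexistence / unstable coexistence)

Compare the nullcline intercepts: K1/α12 = 551/1.69 = 326 < K2 = 491; K2/α21 = 491/1.24 = 396 < K1 = 551.
Since both are reversed, neither can invade when rare; the interior point is a saddle.

unstable coexistence (outcome depends on initial conditions)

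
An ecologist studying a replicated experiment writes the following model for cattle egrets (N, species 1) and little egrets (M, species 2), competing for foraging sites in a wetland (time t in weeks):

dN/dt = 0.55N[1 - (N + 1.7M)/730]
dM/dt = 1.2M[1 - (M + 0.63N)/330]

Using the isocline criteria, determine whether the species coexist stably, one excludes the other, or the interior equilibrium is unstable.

Compare the nullcline intercepts: K1/α12 = 730/1.7 = 429 > K2 = 330; K2/α21 = 330/0.63 = 524 < K1 = 730.
Since the inequalities point opposite ways, species 1 can invade but species 2 cannot.

species 1 excludes species 2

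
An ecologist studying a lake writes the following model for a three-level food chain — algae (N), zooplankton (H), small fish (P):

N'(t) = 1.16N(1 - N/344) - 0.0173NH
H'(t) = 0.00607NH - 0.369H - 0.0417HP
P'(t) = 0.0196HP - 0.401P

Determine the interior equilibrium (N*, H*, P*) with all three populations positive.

N* ≈ 239, H* ≈ 20.5, P* ≈ 25.9

From dP/dt = 0: 0.0196H* = 0.401, so H* = 20.5.
From dN/dt = 0: 1.16(1 - N*/344) = 0.0173·20.5, giving N* = 344·(1 - 0.305) = 239.
From dH/dt = 0: 0.00607·239 - 0.369 = 0.0417P*, so P* = 1.08/0.0417 = 25.9.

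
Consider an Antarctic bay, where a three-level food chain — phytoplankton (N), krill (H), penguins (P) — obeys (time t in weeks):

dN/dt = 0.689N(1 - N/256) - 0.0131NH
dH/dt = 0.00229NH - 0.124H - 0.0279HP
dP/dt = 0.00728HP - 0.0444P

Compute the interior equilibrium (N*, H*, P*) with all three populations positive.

From dP/dt = 0: 0.00728H* = 0.0444, so H* = 6.1.
From dN/dt = 0: 0.689(1 - N*/256) = 0.0131·6.1, giving N* = 256·(1 - 0.116) = 226.
From dH/dt = 0: 0.00229·226 - 0.124 = 0.0279P*, so P* = 0.394/0.0279 = 14.1.

N* ≈ 226, H* ≈ 6.1, P* ≈ 14.1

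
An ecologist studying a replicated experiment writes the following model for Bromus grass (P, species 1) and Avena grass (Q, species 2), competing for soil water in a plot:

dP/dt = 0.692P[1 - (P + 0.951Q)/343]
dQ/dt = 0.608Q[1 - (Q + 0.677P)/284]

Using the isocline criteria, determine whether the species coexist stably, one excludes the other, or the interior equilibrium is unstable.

Compare the nullcline intercepts: K1/α12 = 343/0.951 = 361 > K2 = 284; K2/α21 = 284/0.677 = 419 > K1 = 343.
Since both inequalities hold, each species can invade when rare, so the interior equilibrium is stable.

stable coexistence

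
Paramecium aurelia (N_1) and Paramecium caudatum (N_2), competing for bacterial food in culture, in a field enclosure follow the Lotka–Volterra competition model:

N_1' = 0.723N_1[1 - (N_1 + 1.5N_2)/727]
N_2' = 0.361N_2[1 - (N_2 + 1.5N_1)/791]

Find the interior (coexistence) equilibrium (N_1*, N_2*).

N_1* ≈ 368, N_2* ≈ 240

Setting both brackets to zero gives the nullclines N_1 + 1.5N_2 = 727 and 1.5N_1 + N_2 = 791.
Substituting N_2 = 791 - 1.5N_1 into the first: N_1(1 - 1.5·1.5) = 727 - 1.5·791.
So N_1* = -460/-1.25 = 368, and then N_2* = 791 - 1.5·368 = 240.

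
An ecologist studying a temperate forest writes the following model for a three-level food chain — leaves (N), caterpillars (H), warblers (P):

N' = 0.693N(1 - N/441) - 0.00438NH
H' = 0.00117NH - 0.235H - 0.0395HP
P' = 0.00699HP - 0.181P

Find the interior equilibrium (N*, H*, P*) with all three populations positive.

N* ≈ 369, H* ≈ 25.9, P* ≈ 4.98

From dP/dt = 0: 0.00699H* = 0.181, so H* = 25.9.
From dN/dt = 0: 0.693(1 - N*/441) = 0.00438·25.9, giving N* = 441·(1 - 0.164) = 369.
From dH/dt = 0: 0.00117·369 - 0.235 = 0.0395P*, so P* = 0.197/0.0395 = 4.98.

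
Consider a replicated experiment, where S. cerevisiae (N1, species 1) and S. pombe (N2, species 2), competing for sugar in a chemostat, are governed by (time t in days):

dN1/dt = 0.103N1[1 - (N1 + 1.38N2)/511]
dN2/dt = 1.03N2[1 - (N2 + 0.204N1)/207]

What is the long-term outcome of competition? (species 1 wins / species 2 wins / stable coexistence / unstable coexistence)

stable coexistence

Compare the nullcline intercepts: K1/α12 = 511/1.38 = 370 > K2 = 207; K2/α21 = 207/0.204 = 1010 > K1 = 511.
Since both inequalities hold, each species can invade when rare, so the interior equilibrium is stable.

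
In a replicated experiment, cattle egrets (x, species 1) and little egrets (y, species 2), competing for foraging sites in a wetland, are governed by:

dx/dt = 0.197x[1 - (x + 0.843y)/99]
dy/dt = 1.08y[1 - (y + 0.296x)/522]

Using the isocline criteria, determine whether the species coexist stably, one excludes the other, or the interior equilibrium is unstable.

species 2 excludes species 1

Compare the nullcline intercepts: K1/α12 = 99/0.843 = 117 < K2 = 522; K2/α21 = 522/0.296 = 1760 > K1 = 99.
Since the inequalities point opposite ways, species 2 can invade but species 1 cannot.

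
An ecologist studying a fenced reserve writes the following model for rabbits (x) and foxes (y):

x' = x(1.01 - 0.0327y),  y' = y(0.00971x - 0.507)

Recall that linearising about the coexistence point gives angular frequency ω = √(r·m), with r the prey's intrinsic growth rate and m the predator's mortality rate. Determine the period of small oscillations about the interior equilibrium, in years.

Here r = 1.01 and m = 0.507, so r·m = 0.512.
ω = √0.512 = 0.716 per year, hence T = 2π/ω ≈ 8.78 years.

T ≈ 8.78 years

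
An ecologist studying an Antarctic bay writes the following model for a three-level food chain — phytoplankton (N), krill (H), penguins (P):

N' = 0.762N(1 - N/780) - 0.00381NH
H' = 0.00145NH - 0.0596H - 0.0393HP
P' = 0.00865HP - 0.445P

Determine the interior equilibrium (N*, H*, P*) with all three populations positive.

N* ≈ 579, H* ≈ 51.4, P* ≈ 19.9

From dP/dt = 0: 0.00865H* = 0.445, so H* = 51.4.
From dN/dt = 0: 0.762(1 - N*/780) = 0.00381·51.4, giving N* = 780·(1 - 0.257) = 579.
From dH/dt = 0: 0.00145·579 - 0.0596 = 0.0393P*, so P* = 0.78/0.0393 = 19.9.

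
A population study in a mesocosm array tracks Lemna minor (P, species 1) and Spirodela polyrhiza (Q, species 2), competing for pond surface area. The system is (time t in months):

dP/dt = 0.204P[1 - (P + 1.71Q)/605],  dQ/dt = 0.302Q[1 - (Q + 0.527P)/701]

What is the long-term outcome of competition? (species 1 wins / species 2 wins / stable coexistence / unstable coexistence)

species 2 excludes species 1

Compare the nullcline intercepts: K1/α12 = 605/1.71 = 354 < K2 = 701; K2/α21 = 701/0.527 = 1330 > K1 = 605.
Since the inequalities point opposite ways, species 2 can invade but species 1 cannot.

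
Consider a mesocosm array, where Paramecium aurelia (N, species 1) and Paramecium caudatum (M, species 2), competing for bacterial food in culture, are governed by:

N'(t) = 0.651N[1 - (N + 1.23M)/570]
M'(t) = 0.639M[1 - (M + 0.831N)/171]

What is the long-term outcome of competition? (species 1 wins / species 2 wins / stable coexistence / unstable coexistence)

species 1 excludes species 2

Compare the nullcline intercepts: K1/α12 = 570/1.23 = 463 > K2 = 171; K2/α21 = 171/0.831 = 206 < K1 = 570.
Since the inequalities point opposite ways, species 1 can invade but species 2 cannot.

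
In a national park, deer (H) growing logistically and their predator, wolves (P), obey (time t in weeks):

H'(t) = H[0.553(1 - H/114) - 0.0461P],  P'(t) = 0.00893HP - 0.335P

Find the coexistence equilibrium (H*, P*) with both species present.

From dP/dt = 0 with P > 0: 0.00893H* = 0.335, so H* = 37.5.
Substitute into dH/dt = 0: 0.553(1 - 37.5/114) = 0.0461P*.
The bracket is 0.671, giving P* = 0.371/0.0461 = 8.05.

H* ≈ 37.5, P* ≈ 8.05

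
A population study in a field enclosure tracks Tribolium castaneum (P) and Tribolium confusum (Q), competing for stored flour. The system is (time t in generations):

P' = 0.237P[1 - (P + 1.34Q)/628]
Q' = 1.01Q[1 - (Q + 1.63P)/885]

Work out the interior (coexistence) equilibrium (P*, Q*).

P* ≈ 471, Q* ≈ 117

Setting both brackets to zero gives the nullclines P + 1.34Q = 628 and 1.63P + Q = 885.
Substituting Q = 885 - 1.63P into the first: P(1 - 1.34·1.63) = 628 - 1.34·885.
So P* = -558/-1.18 = 471, and then Q* = 885 - 1.63·471 = 117.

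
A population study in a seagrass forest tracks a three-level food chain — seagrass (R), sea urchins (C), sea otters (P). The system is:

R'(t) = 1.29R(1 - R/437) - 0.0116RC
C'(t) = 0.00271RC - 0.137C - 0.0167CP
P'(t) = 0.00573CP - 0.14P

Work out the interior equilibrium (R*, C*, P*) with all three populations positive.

From dP/dt = 0: 0.00573C* = 0.14, so C* = 24.4.
From dR/dt = 0: 1.29(1 - R*/437) = 0.0116·24.4, giving R* = 437·(1 - 0.22) = 341.
From dC/dt = 0: 0.00271·341 - 0.137 = 0.0167P*, so P* = 0.787/0.0167 = 47.1.

R* ≈ 341, C* ≈ 24.4, P* ≈ 47.1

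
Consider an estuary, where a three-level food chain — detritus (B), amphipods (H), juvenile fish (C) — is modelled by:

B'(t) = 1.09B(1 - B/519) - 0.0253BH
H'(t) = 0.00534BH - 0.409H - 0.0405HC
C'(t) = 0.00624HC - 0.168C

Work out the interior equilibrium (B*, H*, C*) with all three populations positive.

From dC/dt = 0: 0.00624H* = 0.168, so H* = 26.9.
From dB/dt = 0: 1.09(1 - B*/519) = 0.0253·26.9, giving B* = 519·(1 - 0.625) = 195.
From dH/dt = 0: 0.00534·195 - 0.409 = 0.0405C*, so C* = 0.631/0.0405 = 15.6.

B* ≈ 195, H* ≈ 26.9, C* ≈ 15.6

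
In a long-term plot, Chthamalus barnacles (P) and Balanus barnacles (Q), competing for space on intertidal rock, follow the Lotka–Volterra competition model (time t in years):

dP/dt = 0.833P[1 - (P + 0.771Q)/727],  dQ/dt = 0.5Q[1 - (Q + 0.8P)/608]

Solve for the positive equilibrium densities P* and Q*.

P* ≈ 674, Q* ≈ 68.9

Setting both brackets to zero gives the nullclines P + 0.771Q = 727 and 0.8P + Q = 608.
Substituting Q = 608 - 0.8P into the first: P(1 - 0.771·0.8) = 727 - 0.771·608.
So P* = 258/0.383 = 674, and then Q* = 608 - 0.8·674 = 68.9.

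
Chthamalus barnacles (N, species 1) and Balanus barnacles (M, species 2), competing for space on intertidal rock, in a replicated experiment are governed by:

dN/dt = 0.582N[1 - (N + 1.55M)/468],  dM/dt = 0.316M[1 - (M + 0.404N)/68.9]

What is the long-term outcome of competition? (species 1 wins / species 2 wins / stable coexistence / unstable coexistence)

species 1 excludes species 2

Compare the nullcline intercepts: K1/α12 = 468/1.55 = 302 > K2 = 68.9; K2/α21 = 68.9/0.404 = 171 < K1 = 468.
Since the inequalities point opposite ways, species 1 can invade but species 2 cannot.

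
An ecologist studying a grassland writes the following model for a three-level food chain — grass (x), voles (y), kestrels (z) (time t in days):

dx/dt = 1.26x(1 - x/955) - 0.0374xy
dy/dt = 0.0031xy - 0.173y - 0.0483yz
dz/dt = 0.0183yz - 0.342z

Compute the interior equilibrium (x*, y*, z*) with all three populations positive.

x* ≈ 425, y* ≈ 18.7, z* ≈ 23.7

From dz/dt = 0: 0.0183y* = 0.342, so y* = 18.7.
From dx/dt = 0: 1.26(1 - x*/955) = 0.0374·18.7, giving x* = 955·(1 - 0.555) = 425.
From dy/dt = 0: 0.0031·425 - 0.173 = 0.0483z*, so z* = 1.15/0.0483 = 23.7.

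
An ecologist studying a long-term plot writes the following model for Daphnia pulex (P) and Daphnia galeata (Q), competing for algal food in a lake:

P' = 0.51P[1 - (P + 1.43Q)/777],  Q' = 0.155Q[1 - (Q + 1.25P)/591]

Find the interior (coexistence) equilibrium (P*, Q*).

P* ≈ 86.5, Q* ≈ 483

Setting both brackets to zero gives the nullclines P + 1.43Q = 777 and 1.25P + Q = 591.
Substituting Q = 591 - 1.25P into the first: P(1 - 1.43·1.25) = 777 - 1.43·591.
So P* = -68.1/-0.787 = 86.5, and then Q* = 591 - 1.25·86.5 = 483.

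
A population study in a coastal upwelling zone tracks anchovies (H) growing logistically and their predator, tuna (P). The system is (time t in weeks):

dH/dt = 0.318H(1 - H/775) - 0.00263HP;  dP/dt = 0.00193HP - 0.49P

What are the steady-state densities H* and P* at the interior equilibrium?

From dP/dt = 0 with P > 0: 0.00193H* = 0.49, so H* = 254.
Substitute into dH/dt = 0: 0.318(1 - 254/775) = 0.00263P*.
The bracket is 0.672, giving P* = 0.214/0.00263 = 81.3.

H* ≈ 254, P* ≈ 81.3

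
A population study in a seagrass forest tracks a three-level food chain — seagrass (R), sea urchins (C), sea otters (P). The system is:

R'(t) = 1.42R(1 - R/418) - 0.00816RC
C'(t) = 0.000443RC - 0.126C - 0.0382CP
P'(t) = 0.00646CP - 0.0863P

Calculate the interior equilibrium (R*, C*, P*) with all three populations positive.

R* ≈ 386, C* ≈ 13.4, P* ≈ 1.18

From dP/dt = 0: 0.00646C* = 0.0863, so C* = 13.4.
From dR/dt = 0: 1.42(1 - R*/418) = 0.00816·13.4, giving R* = 418·(1 - 0.0768) = 386.
From dC/dt = 0: 0.000443·386 - 0.126 = 0.0382P*, so P* = 0.045/0.0382 = 1.18.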